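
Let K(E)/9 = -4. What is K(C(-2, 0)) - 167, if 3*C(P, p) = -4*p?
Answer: -203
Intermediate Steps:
C(P, p) = -4*p/3 (C(P, p) = (-4*p)/3 = -4*p/3)
K(E) = -36 (K(E) = 9*(-4) = -36)
K(C(-2, 0)) - 167 = -36 - 167 = -203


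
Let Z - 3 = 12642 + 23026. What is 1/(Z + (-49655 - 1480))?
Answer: -1/15464 ≈ -6.4666e-5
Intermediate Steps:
Z = 35671 (Z = 3 + (12642 + 23026) = 3 + 35668 = 35671)
1/(Z + (-49655 - 1480)) = 1/(35671 + (-49655 - 1480)) = 1/(35671 - 51135) = 1/(-15464) = -1/15464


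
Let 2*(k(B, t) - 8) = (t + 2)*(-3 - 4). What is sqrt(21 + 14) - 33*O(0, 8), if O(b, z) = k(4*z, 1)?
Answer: 165/2 + sqrt(35) ≈ 88.416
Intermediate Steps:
k(B, t) = 1 - 7*t/2 (k(B, t) = 8 + ((t + 2)*(-3 - 4))/2 = 8 + ((2 + t)*(-7))/2 = 8 + (-14 - 7*t)/2 = 8 + (-7 - 7*t/2) = 1 - 7*t/2)
O(b, z) = -5/2 (O(b, z) = 1 - 7/2*1 = 1 - 7/2 = -5/2)
sqrt(21 + 14) - 33*O(0, 8) = sqrt(21 + 14) - 33*(-5/2) = sqrt(35) + 165/2 = 165/2 + sqrt(35)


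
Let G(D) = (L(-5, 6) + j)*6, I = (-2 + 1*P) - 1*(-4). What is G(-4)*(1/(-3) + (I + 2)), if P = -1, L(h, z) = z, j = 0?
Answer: 96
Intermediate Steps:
I = 1 (I = (-2 + 1*(-1)) - 1*(-4) = (-2 - 1) + 4 = -3 + 4 = 1)
G(D) = 36 (G(D) = (6 + 0)*6 = 6*6 = 36)
G(-4)*(1/(-3) + (I + 2)) = 36*(1/(-3) + (1 + 2)) = 36*(-1/3 + 3) = 36*(8/3) = 96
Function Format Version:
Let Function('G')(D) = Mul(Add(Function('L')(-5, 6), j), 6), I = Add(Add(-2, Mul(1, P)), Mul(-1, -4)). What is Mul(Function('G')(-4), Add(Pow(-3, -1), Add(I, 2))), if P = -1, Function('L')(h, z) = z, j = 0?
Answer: 96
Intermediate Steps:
I = 1 (I = Add(Add(-2, Mul(1, -1)), Mul(-1, -4)) = Add(Add(-2, -1), 4) = Add(-3, 4) = 1)
Function('G')(D) = 36 (Function('G')(D) = Mul(Add(6, 0), 6) = Mul(6, 6) = 36)
Mul(Function('G')(-4), Add(Pow(-3, -1), Add(I, 2))) = Mul(36, Add(Pow(-3, -1), Add(1, 2))) = Mul(36, Add(Rational(-1, 3), 3)) = Mul(36, Rational(8, 3)) = 96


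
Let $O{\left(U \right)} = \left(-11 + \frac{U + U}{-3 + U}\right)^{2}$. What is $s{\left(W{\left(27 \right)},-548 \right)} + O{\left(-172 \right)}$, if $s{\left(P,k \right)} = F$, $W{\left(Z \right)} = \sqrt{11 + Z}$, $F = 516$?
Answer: $\frac{18302061}{30625} \approx 597.62$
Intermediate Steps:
$s{\left(P,k \right)} = 516$
$O{\left(U \right)} = \left(-11 + \frac{2 U}{-3 + U}\right)^{2}$
$s{\left(W{\left(27 \right)},-548 \right)} + O{\left(-172 \right)} = 516 + \frac{9 \left(-11 + 3 \left(-172\right)\right)^{2}}{\left(-3 - 172\right)^{2}} = 516 + \frac{9 \left(-11 - 516\right)^{2}}{30625} = 516 + 9 \left(-527\right)^{2} \cdot \frac{1}{30625} = 516 + 9 \cdot 277729 \cdot \frac{1}{30625} = 516 + \frac{2499561}{30625} = \frac{18302061}{30625}$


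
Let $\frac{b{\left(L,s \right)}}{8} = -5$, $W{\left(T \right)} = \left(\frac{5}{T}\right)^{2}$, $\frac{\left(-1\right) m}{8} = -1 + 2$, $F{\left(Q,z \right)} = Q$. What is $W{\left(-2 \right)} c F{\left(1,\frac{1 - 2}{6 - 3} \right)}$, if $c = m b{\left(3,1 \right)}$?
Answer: $2000$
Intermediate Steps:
$m = -8$ ($m = - 8 \left(-1 + 2\right) = \left(-8\right) 1 = -8$)
$W{\left(T \right)} = \frac{25}{T^{2}}$
$b{\left(L,s \right)} = -40$ ($b{\left(L,s \right)} = 8 \left(-5\right) = -40$)
$c = 320$ ($c = \left(-8\right) \left(-40\right) = 320$)
$W{\left(-2 \right)} c F{\left(1,\frac{1 - 2}{6 - 3} \right)} = \frac{25}{4} \cdot 320 \cdot 1 = 2000 \cdot 1 = 2000$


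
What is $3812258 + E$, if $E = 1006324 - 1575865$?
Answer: $3242717$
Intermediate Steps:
$E = -569541$ ($E = 1006324 - 1575865 = -569541$)
$3812258 + E = 3812258 - 569541 = 3242717$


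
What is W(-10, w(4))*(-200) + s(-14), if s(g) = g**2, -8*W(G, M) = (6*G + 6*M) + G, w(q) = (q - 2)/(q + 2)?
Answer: -1504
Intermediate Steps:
w(q) = (-2 + q)/(2 + q)
W(G, M) = -7*G/8 - 3*M/4 (W(G, M) = -((6*G + 6*M) + G)/8 = -(6*M + 7*G)/8 = -7*G/8 - 3*M/4)
W(-10, w(4))*(-200) + s(-14) = (-7/8*(-10) - 3*(-2 + 4)/(4*(2 + 4)))*(-200) + (-14)**2 = (35/4 - 3*2/(4*6))*(-200) + 196 = (35/4 - 2/8)*(-200) + 196 = (35/4 - 3/4*1/3)*(-200) + 196 = (35/4 - 1/4)*(-200) + 196 = (17/2)*(-200) + 196 = -1700 + 196 = -1504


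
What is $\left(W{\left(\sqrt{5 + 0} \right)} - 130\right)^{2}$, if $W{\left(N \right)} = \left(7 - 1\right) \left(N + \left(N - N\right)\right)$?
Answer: $17080 - 1560 \sqrt{5} \approx 13592.0$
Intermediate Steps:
$W{\left(N \right)} = 6 N$ ($W{\left(N \right)} = 6 \left(N + 0\right) = 6 N$)
$\left(W{\left(\sqrt{5 + 0} \right)} - 130\right)^{2} = \left(6 \sqrt{5 + 0} - 130\right)^{2} = \left(6 \sqrt{5} - 130\right)^{2} = \left(-130 + 6 \sqrt{5}\right)^{2}$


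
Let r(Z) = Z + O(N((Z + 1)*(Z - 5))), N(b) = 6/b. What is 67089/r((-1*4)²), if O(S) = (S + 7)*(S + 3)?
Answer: 2346035241/1305109 ≈ 1797.6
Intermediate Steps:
O(S) = (3 + S)*(7 + S) (O(S) = (7 + S)*(3 + S) = (3 + S)*(7 + S))
r(Z) = 21 + Z + 36/((1 + Z)²*(-5 + Z)²) + 60/((1 + Z)*(-5 + Z)) (r(Z) = Z + (21 + (6/(((Z + 1)*(Z - 5))))² + 10*(6/(((Z + 1)*(Z - 5))))) = Z + (21 + (6/(((1 + Z)*(-5 + Z))))² + 10*(6/(((1 + Z)*(-5 + Z))))) = Z + (21 + (6*(1/((1 + Z)*(-5 + Z))))² + 10*(6*(1/((1 + Z)*(-5 + Z))))) = Z + (21 + (6/((1 + Z)*(-5 + Z)))² + 10*(6/((1 + Z)*(-5 + Z)))) = Z + (21 + 36/((1 + Z)²*(-5 + Z)²) + 60/((1 + Z)*(-5 + Z))) = 21 + Z + 36/((1 + Z)²*(-5 + Z)²) + 60/((1 + Z)*(-5 + Z)))
67089/r((-1*4)²) = 67089/(21 + (-1*4)² - 60/(5 - ((-1*4)²)² + 4*(-1*4)²) + 36/(5 - ((-1*4)²)² + 4*(-1*4)²)²) = 67089/(21 + (-4)² - 60/(5 - ((-4)²)² + 4*(-4)²) + 36/(5 - ((-4)²)² + 4*(-4)²)²) = 67089/(21 + 16 - 60/(5 - 1*16² + 4*16) + 36/(5 - 1*16² + 4*16)²) = 67089/(21 + 16 - 60/(5 - 1*256 + 64) + 36/(5 - 1*256 + 64)²) = 67089/(21 + 16 - 60/(5 - 256 + 64) + 36/(5 - 256 + 64)²) = 67089/(21 + 16 - 60/(-187) + 36/(-187)²) = 67089/(21 + 16 - 60*(-1/187) + 36*(1/34969)) = 67089/(21 + 16 + 60/187 + 36/34969) = 67089/(1305109/34969) = 67089*(34969/1305109) = 2346035241/1305109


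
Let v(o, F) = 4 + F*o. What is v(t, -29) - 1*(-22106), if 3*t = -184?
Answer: 71666/3 ≈ 23889.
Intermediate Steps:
t = -184/3 (t = (⅓)*(-184) = -184/3 ≈ -61.333)
v(t, -29) - 1*(-22106) = (4 - 29*(-184/3)) - 1*(-22106) = (4 + 5336/3) + 22106 = 5348/3 + 22106 = 71666/3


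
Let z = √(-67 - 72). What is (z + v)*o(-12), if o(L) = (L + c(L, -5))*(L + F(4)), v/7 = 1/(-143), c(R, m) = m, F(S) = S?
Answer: -952/143 + 136*I*√139 ≈ -6.6573 + 1603.4*I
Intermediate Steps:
v = -7/143 (v = 7/(-143) = 7*(-1/143) = -7/143 ≈ -0.048951)
o(L) = (-5 + L)*(4 + L) (o(L) = (L - 5)*(L + 4) = (-5 + L)*(4 + L))
z = I*√139 (z = √(-139) = I*√139 ≈ 11.79*I)
(z + v)*o(-12) = (I*√139 - 7/143)*(-20 + (-12)² - 1*(-12)) = (-7/143 + I*√139)*(-20 + 144 + 12) = (-7/143 + I*√139)*136 = -952/143 + 136*I*√139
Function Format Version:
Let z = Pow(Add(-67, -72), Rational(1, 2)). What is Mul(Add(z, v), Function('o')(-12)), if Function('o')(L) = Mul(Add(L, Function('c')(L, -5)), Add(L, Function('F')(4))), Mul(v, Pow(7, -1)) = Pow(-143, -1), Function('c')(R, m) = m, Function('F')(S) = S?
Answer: Add(Rational(-952, 143), Mul(136, I, Pow(139, Rational(1, 2)))) ≈ Add(-6.6573, Mul(1603.4, I))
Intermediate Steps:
v = Rational(-7, 143) (v = Mul(7, Pow(-143, -1)) = Mul(7, Rational(-1, 143)) = Rational(-7, 143) ≈ -0.048951)
Function('o')(L) = Mul(Add(-5, L), Add(4, L)) (Function('o')(L) = Mul(Add(L, -5), Add(L, 4)) = Mul(Add(-5, L), Add(4, L)))
z = Mul(I, Pow(139, Rational(1, 2))) (z = Pow(-139, Rational(1, 2)) = Mul(I, Pow(139, Rational(1, 2))) ≈ Mul(11.790, I))
Mul(Add(z, v), Function('o')(-12)) = Mul(Add(Mul(I, Pow(139, Rational(1, 2))), Rational(-7, 143)), Add(-20, Pow(-12, 2), Mul(-1, -12))) = Mul(Add(Rational(-7, 143), Mul(I, Pow(139, Rational(1, 2)))), Add(-20, 144, 12)) = Mul(Add(Rational(-7, 143), Mul(I, Pow(139, Rational(1, 2)))), 136) = Add(Rational(-952, 143), Mul(136, I, Pow(139, Rational(1, 2))))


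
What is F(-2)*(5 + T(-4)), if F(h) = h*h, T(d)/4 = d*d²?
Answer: -1004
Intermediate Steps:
T(d) = 4*d³ (T(d) = 4*(d*d²) = 4*d³)
F(h) = h²
F(-2)*(5 + T(-4)) = (-2)²*(5 + 4*(-4)³) = 4*(5 + 4*(-64)) = 4*(5 - 256) = 4*(-251) = -1004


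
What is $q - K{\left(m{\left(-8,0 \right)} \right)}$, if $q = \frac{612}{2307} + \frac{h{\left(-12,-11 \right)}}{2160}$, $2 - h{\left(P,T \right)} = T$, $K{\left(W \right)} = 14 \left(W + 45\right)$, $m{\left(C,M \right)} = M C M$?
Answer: $- \frac{1046004563}{1661040} \approx -629.73$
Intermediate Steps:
$m{\left(C,M \right)} = C M^{2}$ ($m{\left(C,M \right)} = C M M = C M^{2}$)
$K{\left(W \right)} = 630 + 14 W$ ($K{\left(W \right)} = 14 \left(45 + W\right) = 630 + 14 W$)
$h{\left(P,T \right)} = 2 - T$
$q = \frac{450637}{1661040}$ ($q = \frac{612}{2307} + \frac{2 - -11}{2160} = 612 \cdot \frac{1}{2307} + \left(2 + 11\right) \frac{1}{2160} = \frac{204}{769} + 13 \cdot \frac{1}{2160} = \frac{204}{769} + \frac{13}{2160} = \frac{450637}{1661040} \approx 0.2713$)
$q - K{\left(m{\left(-8,0 \right)} \right)} = \frac{450637}{1661040} - \left(630 + 14 \left(- 8 \cdot 0^{2}\right)\right) = \frac{450637}{1661040} - \left(630 + 14 \left(\left(-8\right) 0\right)\right) = \frac{450637}{1661040} - \left(630 + 14 \cdot 0\right) = \frac{450637}{1661040} - \left(630 + 0\right) = \frac{450637}{1661040} - 630 = - \frac{1046004563}{1661040}$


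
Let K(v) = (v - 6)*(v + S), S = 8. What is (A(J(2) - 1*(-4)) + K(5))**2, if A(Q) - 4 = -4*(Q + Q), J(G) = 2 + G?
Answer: 5329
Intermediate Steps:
K(v) = (-6 + v)*(8 + v) (K(v) = (v - 6)*(v + 8) = (-6 + v)*(8 + v))
A(Q) = 4 - 8*Q (A(Q) = 4 - 4*(Q + Q) = 4 - 8*Q)
(A(J(2) - 1*(-4)) + K(5))**2 = ((4 - 8*((2 + 2) - 1*(-4))) + (-48 + 5**2 + 2*5))**2 = ((4 - 8*(4 + 4)) + (-48 + 25 + 10))**2 = ((4 - 8*8) - 13)**2 = ((4 - 64) - 13)**2 = (-60 - 13)**2 = (-73)**2 = 5329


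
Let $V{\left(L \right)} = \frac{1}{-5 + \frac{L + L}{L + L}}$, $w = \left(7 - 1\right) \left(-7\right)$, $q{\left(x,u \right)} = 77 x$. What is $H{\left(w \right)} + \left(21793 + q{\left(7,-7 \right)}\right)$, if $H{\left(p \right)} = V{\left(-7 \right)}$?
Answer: $\frac{89327}{4} \approx 22332.0$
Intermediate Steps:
$w = -42$ ($w = 6 \left(-7\right) = -42$)
$V{\left(L \right)} = - \frac{1}{4}$ ($V{\left(L \right)} = \frac{1}{-5 + \frac{2 L}{2 L}} = \frac{1}{-5 + 2 L \frac{1}{2 L}} = \frac{1}{-5 + 1} = \frac{1}{-4} = - \frac{1}{4}$)
$H{\left(p \right)} = - \frac{1}{4}$
$H{\left(w \right)} + \left(21793 + q{\left(7,-7 \right)}\right) = - \frac{1}{4} + \left(21793 + 77 \cdot 7\right) = - \frac{1}{4} + \left(21793 + 539\right) = - \frac{1}{4} + 22332 = \frac{89327}{4}$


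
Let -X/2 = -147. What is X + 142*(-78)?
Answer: -10782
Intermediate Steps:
X = 294 (X = -2*(-147) = 294)
X + 142*(-78) = 294 + 142*(-78) = 294 - 11076 = -10782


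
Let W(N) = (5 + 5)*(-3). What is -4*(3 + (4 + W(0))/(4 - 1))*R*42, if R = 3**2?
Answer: 8568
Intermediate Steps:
W(N) = -30 (W(N) = 10*(-3) = -30)
R = 9
-4*(3 + (4 + W(0))/(4 - 1))*R*42 = -4*(3 + (4 - 30)/(4 - 1))*9*42 = -4*(3 - 26/3)*9*42 = -(-68)*9/3*42 = -4*(-51)*42 = 204*42 = 8568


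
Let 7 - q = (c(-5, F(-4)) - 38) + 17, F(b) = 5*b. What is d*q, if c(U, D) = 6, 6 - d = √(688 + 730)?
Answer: 132 - 22*√1418 ≈ -696.44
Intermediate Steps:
d = 6 - √1418 (d = 6 - √(688 + 730) = 6 - √1418 ≈ -31.656)
q = 22 (q = 7 - ((6 - 38) + 17) = 7 - (-32 + 17) = 7 - 1*(-15) = 7 + 15 = 22)
d*q = (6 - √1418)*22 = 132 - 22*√1418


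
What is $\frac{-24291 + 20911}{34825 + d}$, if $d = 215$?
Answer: $- \frac{169}{1752} \approx -0.096461$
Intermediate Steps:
$\frac{-24291 + 20911}{34825 + d} = \frac{-24291 + 20911}{34825 + 215} = - \frac{3380}{35040} = \left(-3380\right) \frac{1}{35040} = - \frac{169}{1752}$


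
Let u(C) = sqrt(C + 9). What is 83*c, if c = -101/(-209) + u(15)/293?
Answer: 8383/209 + 166*sqrt(6)/293 ≈ 41.498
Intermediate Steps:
u(C) = sqrt(9 + C)
c = 101/209 + 2*sqrt(6)/293 (c = -101/(-209) + sqrt(9 + 15)/293 = -101*(-1/209) + sqrt(24)*(1/293) = 101/209 + (2*sqrt(6))*(1/293) = 101/209 + 2*sqrt(6)/293 ≈ 0.49997)
83*c = 83*(101/209 + 2*sqrt(6)/293) = 8383/209 + 166*sqrt(6)/293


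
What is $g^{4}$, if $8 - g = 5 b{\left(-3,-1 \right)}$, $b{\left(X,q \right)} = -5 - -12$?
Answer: $531441$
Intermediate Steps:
$b{\left(X,q \right)} = 7$ ($b{\left(X,q \right)} = -5 + 12 = 7$)
$g = -27$ ($g = 8 - 5 \cdot 7 = 8 - 35 = -27$)
$g^{4} = \left(-27\right)^{4} = 531441$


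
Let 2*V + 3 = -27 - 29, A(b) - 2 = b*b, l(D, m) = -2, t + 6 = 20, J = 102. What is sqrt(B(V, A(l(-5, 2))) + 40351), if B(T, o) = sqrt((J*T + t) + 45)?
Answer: sqrt(40351 + 5*I*sqrt(118)) ≈ 200.88 + 0.135*I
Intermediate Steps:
t = 14 (t = -6 + 20 = 14)
A(b) = 2 + b**2 (A(b) = 2 + b*b = 2 + b**2)
V = -59/2 (V = -3/2 + (-27 - 29)/2 = -3/2 + (1/2)*(-56) = -3/2 - 28 = -59/2 ≈ -29.500)
B(T, o) = sqrt(59 + 102*T) (B(T, o) = sqrt((102*T + 14) + 45) = sqrt((14 + 102*T) + 45) = sqrt(59 + 102*T))
sqrt(B(V, A(l(-5, 2))) + 40351) = sqrt(sqrt(59 + 102*(-59/2)) + 40351) = sqrt(sqrt(59 - 3009) + 40351) = sqrt(sqrt(-2950) + 40351) = sqrt(5*I*sqrt(118) + 40351) = sqrt(40351 + 5*I*sqrt(118))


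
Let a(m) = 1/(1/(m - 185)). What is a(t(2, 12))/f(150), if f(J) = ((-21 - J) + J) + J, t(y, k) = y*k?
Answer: -161/129 ≈ -1.2481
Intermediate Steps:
t(y, k) = k*y
a(m) = -185 + m (a(m) = 1/(1/(-185 + m)) = -185 + m)
f(J) = -21 + J
a(t(2, 12))/f(150) = (-185 + 12*2)/(-21 + 150) = (-185 + 24)/129 = -161*1/129 = -161/129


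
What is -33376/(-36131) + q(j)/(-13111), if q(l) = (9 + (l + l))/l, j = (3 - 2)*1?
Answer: 437195295/473713541 ≈ 0.92291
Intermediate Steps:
j = 1 (j = 1*1 = 1)
q(l) = (9 + 2*l)/l
-33376/(-36131) + q(j)/(-13111) = -33376/(-36131) + (2 + 9/1)/(-13111) = -33376*(-1/36131) + (2 + 9*1)*(-1/13111) = 33376/36131 + (2 + 9)*(-1/13111) = 33376/36131 + 11*(-1/13111) = 33376/36131 - 11/13111 = 437195295/473713541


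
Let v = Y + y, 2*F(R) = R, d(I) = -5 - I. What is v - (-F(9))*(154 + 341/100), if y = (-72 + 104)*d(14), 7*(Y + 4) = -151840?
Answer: -30233117/1400 ≈ -21595.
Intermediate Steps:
F(R) = R/2
Y = -151868/7 (Y = -4 + (⅐)*(-151840) = -4 - 151840/7 = -151868/7 ≈ -21695.)
y = -608 (y = (-72 + 104)*(-5 - 1*14) = 32*(-5 - 14) = 32*(-19) = -608)
v = -156124/7 (v = -151868/7 - 608 = -156124/7 ≈ -22303.)
v - (-F(9))*(154 + 341/100) = -156124/7 - (-9/2)*(154 + 341/100) = -156124/7 - (-1*9/2)*(154 + 341*(1/100)) = -156124/7 - (-9)*(154 + 341/100)/2 = -156124/7 - (-9)*15741/(2*100) = -156124/7 - 1*(-141669/200) = -156124/7 + 141669/200 = -30233117/1400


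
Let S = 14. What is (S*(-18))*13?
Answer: -3276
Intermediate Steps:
(S*(-18))*13 = (14*(-18))*13 = -252*13 = -3276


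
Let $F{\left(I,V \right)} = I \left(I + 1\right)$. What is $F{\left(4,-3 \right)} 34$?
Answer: $680$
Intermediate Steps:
$F{\left(I,V \right)} = I \left(1 + I\right)$
$F{\left(4,-3 \right)} 34 = 4 \left(1 + 4\right) 34 = 4 \cdot 5 \cdot 34 = 20 \cdot 34 = 680$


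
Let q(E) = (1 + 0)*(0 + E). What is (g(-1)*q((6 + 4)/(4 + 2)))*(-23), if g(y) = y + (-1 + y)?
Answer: 115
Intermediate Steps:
g(y) = -1 + 2*y
q(E) = E (q(E) = 1*E = E)
(g(-1)*q((6 + 4)/(4 + 2)))*(-23) = ((-1 + 2*(-1))*((6 + 4)/(4 + 2)))*(-23) = ((-1 - 2)*(10/6))*(-23) = -30/6*(-23) = -3*5/3*(-23) = -5*(-23) = 115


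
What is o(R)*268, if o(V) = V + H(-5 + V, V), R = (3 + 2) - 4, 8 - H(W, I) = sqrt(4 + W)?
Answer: 2412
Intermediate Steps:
H(W, I) = 8 - sqrt(4 + W)
R = 1 (R = 5 - 4 = 1)
o(V) = 8 + V - sqrt(-1 + V) (o(V) = V + (8 - sqrt(4 + (-5 + V))) = V + (8 - sqrt(-1 + V)) = 8 + V - sqrt(-1 + V))
o(R)*268 = (8 + 1 - sqrt(-1 + 1))*268 = (8 + 1 - sqrt(0))*268 = (8 + 1 - 1*0)*268 = (8 + 1 + 0)*268 = 9*268 = 2412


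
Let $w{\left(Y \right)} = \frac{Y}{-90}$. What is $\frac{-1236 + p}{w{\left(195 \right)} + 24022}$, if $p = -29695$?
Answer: $- \frac{185586}{144119} \approx -1.2877$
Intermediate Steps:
$w{\left(Y \right)} = - \frac{Y}{90}$ ($w{\left(Y \right)} = Y \left(- \frac{1}{90}\right) = - \frac{Y}{90}$)
$\frac{-1236 + p}{w{\left(195 \right)} + 24022} = \frac{-1236 - 29695}{\left(- \frac{1}{90}\right) 195 + 24022} = - \frac{30931}{- \frac{13}{6} + 24022} = - \frac{30931}{\frac{144119}{6}} = \left(-30931\right) \frac{6}{144119} = - \frac{185586}{144119}$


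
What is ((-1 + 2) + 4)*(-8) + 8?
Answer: -32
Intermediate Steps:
((-1 + 2) + 4)*(-8) + 8 = (1 + 4)*(-8) + 8 = 5*(-8) + 8 = -40 + 8 = -32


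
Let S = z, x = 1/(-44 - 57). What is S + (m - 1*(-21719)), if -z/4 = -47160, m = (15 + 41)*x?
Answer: 21246203/101 ≈ 2.1036e+5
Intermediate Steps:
x = -1/101 (x = 1/(-101) = -1/101 ≈ -0.0099010)
m = -56/101 (m = (15 + 41)*(-1/101) = 56*(-1/101) = -56/101 ≈ -0.55446)
z = 188640 (z = -4*(-47160) = 188640)
S = 188640
S + (m - 1*(-21719)) = 188640 + (-56/101 - 1*(-21719)) = 188640 + (-56/101 + 21719) = 188640 + 2193563/101 = 21246203/101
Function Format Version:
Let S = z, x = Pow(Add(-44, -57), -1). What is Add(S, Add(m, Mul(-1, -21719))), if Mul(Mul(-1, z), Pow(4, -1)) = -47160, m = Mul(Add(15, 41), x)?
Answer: Rational(21246203, 101) ≈ 2.1036e+5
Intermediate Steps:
x = Rational(-1, 101) (x = Pow(-101, -1) = Rational(-1, 101) ≈ -0.0099010)
m = Rational(-56, 101) (m = Mul(Add(15, 41), Rational(-1, 101)) = Mul(56, Rational(-1, 101)) = Rational(-56, 101) ≈ -0.55446)
z = 188640 (z = Mul(-4, -47160) = 188640)
S = 188640
Add(S, Add(m, Mul(-1, -21719))) = Add(188640, Add(Rational(-56, 101), Mul(-1, -21719))) = Add(188640, Add(Rational(-56, 101), 21719)) = Add(188640, Rational(2193563, 101)) = Rational(21246203, 101)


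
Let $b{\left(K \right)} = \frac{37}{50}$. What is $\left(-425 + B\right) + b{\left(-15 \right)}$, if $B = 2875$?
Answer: $\frac{122537}{50} \approx 2450.7$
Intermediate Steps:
$b{\left(K \right)} = \frac{37}{50}$ ($b{\left(K \right)} = 37 \cdot \frac{1}{50} = \frac{37}{50}$)
$\left(-425 + B\right) + b{\left(-15 \right)} = \left(-425 + 2875\right) + \frac{37}{50} = 2450 + \frac{37}{50} = \frac{122537}{50}$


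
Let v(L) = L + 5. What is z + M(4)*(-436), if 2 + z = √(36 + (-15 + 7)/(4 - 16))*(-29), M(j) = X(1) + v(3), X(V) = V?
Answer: -3926 - 29*√330/3 ≈ -4101.6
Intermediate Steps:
v(L) = 5 + L
M(j) = 9 (M(j) = 1 + (5 + 3) = 1 + 8 = 9)
z = -2 - 29*√330/3 (z = -2 + √(36 + (-15 + 7)/(4 - 16))*(-29) = -2 + √(36 - 8/(-12))*(-29) = -2 + √(36 - 8*(-1/12))*(-29) = -2 + √(36 + ⅔)*(-29) = -2 + √(110/3)*(-29) = -2 + (√330/3)*(-29) = -2 - 29*√330/3 ≈ -177.60)
z + M(4)*(-436) = (-2 - 29*√330/3) + 9*(-436) = (-2 - 29*√330/3) - 3924 = -3926 - 29*√330/3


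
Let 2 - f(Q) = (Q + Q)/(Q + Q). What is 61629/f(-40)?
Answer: 61629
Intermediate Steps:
f(Q) = 1 (f(Q) = 2 - (Q + Q)/(Q + Q) = 2 - 2*Q/(2*Q) = 2 - 2*Q*1/(2*Q) = 2 - 1*1 = 2 - 1 = 1)
61629/f(-40) = 61629/1 = 61629*1 = 61629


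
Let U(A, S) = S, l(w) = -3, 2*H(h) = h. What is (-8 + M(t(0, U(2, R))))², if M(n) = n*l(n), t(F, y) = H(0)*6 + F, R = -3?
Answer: 64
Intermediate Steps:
H(h) = h/2
t(F, y) = F (t(F, y) = ((½)*0)*6 + F = 0*6 + F = 0 + F = F)
M(n) = -3*n (M(n) = n*(-3) = -3*n)
(-8 + M(t(0, U(2, R))))² = (-8 - 3*0)² = (-8 + 0)² = (-8)² = 64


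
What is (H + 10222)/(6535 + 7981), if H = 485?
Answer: 10707/14516 ≈ 0.73760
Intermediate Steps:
(H + 10222)/(6535 + 7981) = (485 + 10222)/(6535 + 7981) = 10707/14516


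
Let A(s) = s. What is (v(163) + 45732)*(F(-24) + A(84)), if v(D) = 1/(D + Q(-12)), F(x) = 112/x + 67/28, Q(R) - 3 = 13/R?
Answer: 51775624050/13853 ≈ 3.7375e+6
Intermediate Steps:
Q(R) = 3 + 13/R
F(x) = 67/28 + 112/x (F(x) = 112/x + 67*(1/28) = 112/x + 67/28 = 67/28 + 112/x)
v(D) = 1/(23/12 + D) (v(D) = 1/(D + (3 + 13/(-12))) = 1/(D + (3 + 13*(-1/12))) = 1/(D + (3 - 13/12)) = 1/(D + 23/12) = 1/(23/12 + D))
(v(163) + 45732)*(F(-24) + A(84)) = (12/(23 + 12*163) + 45732)*((67/28 + 112/(-24)) + 84) = (12/(23 + 1956) + 45732)*((67/28 + 112*(-1/24)) + 84) = (12/1979 + 45732)*((67/28 - 14/3) + 84) = (12*(1/1979) + 45732)*(-191/84 + 84) = (12/1979 + 45732)*(6865/84) = (90503640/1979)*(6865/84) = 51775624050/13853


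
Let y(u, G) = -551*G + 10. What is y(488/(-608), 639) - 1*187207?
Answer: -539286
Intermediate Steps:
y(u, G) = 10 - 551*G
y(488/(-608), 639) - 1*187207 = (10 - 551*639) - 1*187207 = (10 - 352089) - 187207 = -352079 - 187207 = -539286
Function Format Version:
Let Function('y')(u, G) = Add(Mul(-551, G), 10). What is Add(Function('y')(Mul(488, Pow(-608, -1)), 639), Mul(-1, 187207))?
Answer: -539286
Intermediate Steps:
Function('y')(u, G) = Add(10, Mul(-551, G))
Add(Function('y')(Mul(488, Pow(-608, -1)), 639), Mul(-1, 187207)) = Add(Add(10, Mul(-551, 639)), Mul(-1, 187207)) = Add(Add(10, -352089), -187207) = Add(-352079, -187207) = -539286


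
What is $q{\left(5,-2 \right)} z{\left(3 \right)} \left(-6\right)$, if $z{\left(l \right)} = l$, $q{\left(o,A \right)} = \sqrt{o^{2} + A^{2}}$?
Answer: $- 18 \sqrt{29} \approx -96.933$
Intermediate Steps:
$q{\left(o,A \right)} = \sqrt{A^{2} + o^{2}}$
$q{\left(5,-2 \right)} z{\left(3 \right)} \left(-6\right) = \sqrt{\left(-2\right)^{2} + 5^{2}} \cdot 3 \left(-6\right) = \sqrt{4 + 25} \cdot 3 \left(-6\right) = \sqrt{29} \cdot 3 \left(-6\right) = 3 \sqrt{29} \left(-6\right) = - 18 \sqrt{29}$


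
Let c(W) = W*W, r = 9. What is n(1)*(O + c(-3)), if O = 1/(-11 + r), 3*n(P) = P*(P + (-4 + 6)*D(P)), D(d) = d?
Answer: 17/2 ≈ 8.5000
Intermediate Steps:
n(P) = P**2 (n(P) = (P*(P + (-4 + 6)*P))/3 = (P*(P + 2*P))/3 = (P*(3*P))/3 = (3*P**2)/3 = P**2)
c(W) = W**2
O = -1/2 (O = 1/(-11 + 9) = 1/(-2) = -1/2 ≈ -0.50000)
n(1)*(O + c(-3)) = 1**2*(-1/2 + (-3)**2) = 1*(-1/2 + 9) = 1*(17/2) = 17/2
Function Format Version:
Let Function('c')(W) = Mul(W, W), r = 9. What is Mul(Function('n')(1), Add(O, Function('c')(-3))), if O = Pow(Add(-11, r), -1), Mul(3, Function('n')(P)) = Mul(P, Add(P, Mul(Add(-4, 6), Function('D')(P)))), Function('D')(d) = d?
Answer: Rational(17, 2) ≈ 8.5000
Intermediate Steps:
Function('n')(P) = Pow(P, 2) (Function('n')(P) = Mul(Rational(1, 3), Mul(P, Add(P, Mul(Add(-4, 6), P)))) = Mul(Rational(1, 3), Mul(P, Add(P, Mul(2, P)))) = Mul(Rational(1, 3), Mul(P, Mul(3, P))) = Mul(Rational(1, 3), Mul(3, Pow(P, 2))) = Pow(P, 2))
Function('c')(W) = Pow(W, 2)
O = Rational(-1, 2) (O = Pow(Add(-11, 9), -1) = Pow(-2, -1) = Rational(-1, 2) ≈ -0.50000)
Mul(Function('n')(1), Add(O, Function('c')(-3))) = Mul(Pow(1, 2), Add(Rational(-1, 2), Pow(-3, 2))) = Mul(1, Add(Rational(-1, 2), 9)) = Mul(1, Rational(17, 2)) = Rational(17, 2)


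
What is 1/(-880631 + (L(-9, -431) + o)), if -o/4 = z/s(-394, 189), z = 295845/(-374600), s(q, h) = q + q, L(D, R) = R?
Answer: -14759240/13003805572049 ≈ -1.1350e-6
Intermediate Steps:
s(q, h) = 2*q
z = -59169/74920 (z = 295845*(-1/374600) = -59169/74920 ≈ -0.78976)
o = -59169/14759240 (o = -(-59169)/(18730*(2*(-394))) = -(-59169)/(18730*(-788)) = -(-59169)*(-1)/(18730*788) = -4*59169/59036960 = -59169/14759240 ≈ -0.0040089)
1/(-880631 + (L(-9, -431) + o)) = 1/(-880631 + (-431 - 59169/14759240)) = 1/(-880631 - 6361291609/14759240) = 1/(-13003805572049/14759240) = -14759240/13003805572049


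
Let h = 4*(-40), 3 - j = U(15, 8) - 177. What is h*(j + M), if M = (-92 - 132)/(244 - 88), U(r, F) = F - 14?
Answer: -1151680/39 ≈ -29530.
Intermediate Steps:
U(r, F) = -14 + F
M = -56/39 (M = -224/156 = -224*1/156 = -56/39 ≈ -1.4359)
j = 186 (j = 3 - ((-14 + 8) - 177) = 3 - (-6 - 177) = 3 - 1*(-183) = 3 + 183 = 186)
h = -160
h*(j + M) = -160*(186 - 56/39) = -160*7198/39 = -1151680/39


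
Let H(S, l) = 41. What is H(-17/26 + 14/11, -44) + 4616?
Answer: 4657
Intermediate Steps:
H(-17/26 + 14/11, -44) + 4616 = 41 + 4616 = 4657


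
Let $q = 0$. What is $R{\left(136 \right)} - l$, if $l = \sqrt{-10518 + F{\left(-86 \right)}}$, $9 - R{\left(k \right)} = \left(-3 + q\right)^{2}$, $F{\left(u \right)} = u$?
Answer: $- 2 i \sqrt{2651} \approx - 102.98 i$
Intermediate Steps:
$R{\left(k \right)} = 0$ ($R{\left(k \right)} = 9 - \left(-3 + 0\right)^{2} = 9 - \left(-3\right)^{2} = 9 - 9 = 0$)
$l = 2 i \sqrt{2651}$ ($l = \sqrt{-10518 - 86} = \sqrt{-10604} = 2 i \sqrt{2651} \approx 102.98 i$)
$R{\left(136 \right)} - l = 0 - 2 i \sqrt{2651} = - 2 i \sqrt{2651}$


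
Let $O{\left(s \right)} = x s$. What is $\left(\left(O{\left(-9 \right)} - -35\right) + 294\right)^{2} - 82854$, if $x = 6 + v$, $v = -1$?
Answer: $-2198$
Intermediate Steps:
$x = 5$ ($x = 6 - 1 = 5$)
$O{\left(s \right)} = 5 s$
$\left(\left(O{\left(-9 \right)} - -35\right) + 294\right)^{2} - 82854 = \left(\left(5 \left(-9\right) - -35\right) + 294\right)^{2} - 82854 = \left(\left(-45 + 35\right) + 294\right)^{2} - 82854 = \left(-10 + 294\right)^{2} - 82854 = 284^{2} - 82854 = 80656 - 82854 = -2198$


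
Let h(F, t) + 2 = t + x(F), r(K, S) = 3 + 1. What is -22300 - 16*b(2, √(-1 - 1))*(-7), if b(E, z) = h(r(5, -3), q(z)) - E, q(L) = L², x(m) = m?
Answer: -22524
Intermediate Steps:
r(K, S) = 4
h(F, t) = -2 + F + t (h(F, t) = -2 + (t + F) = -2 + (F + t) = -2 + F + t)
b(E, z) = 2 + z² - E (b(E, z) = (-2 + 4 + z²) - E = (2 + z²) - E = 2 + z² - E)
-22300 - 16*b(2, √(-1 - 1))*(-7) = -22300 - 16*(2 + (√(-1 - 1))² - 1*2)*(-7) = -22300 - 16*(2 + (√(-2))² - 2)*(-7) = -22300 - 16*(2 + (I*√2)² - 2)*(-7) = -22300 - 16*(2 - 2 - 2)*(-7) = -22300 - 16*(-2)*(-7) = -22300 + 32*(-7) = -22300 - 224 = -22524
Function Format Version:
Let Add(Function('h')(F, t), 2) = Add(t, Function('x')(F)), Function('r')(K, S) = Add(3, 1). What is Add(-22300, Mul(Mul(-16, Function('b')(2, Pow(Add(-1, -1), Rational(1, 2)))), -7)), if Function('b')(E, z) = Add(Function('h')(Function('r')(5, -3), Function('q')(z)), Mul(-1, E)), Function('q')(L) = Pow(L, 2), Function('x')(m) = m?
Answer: -22524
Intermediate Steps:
Function('r')(K, S) = 4
Function('h')(F, t) = Add(-2, F, t) (Function('h')(F, t) = Add(-2, Add(t, F)) = Add(-2, Add(F, t)) = Add(-2, F, t))
Function('b')(E, z) = Add(2, Pow(z, 2), Mul(-1, E)) (Function('b')(E, z) = Add(Add(-2, 4, Pow(z, 2)), Mul(-1, E)) = Add(Add(2, Pow(z, 2)), Mul(-1, E)) = Add(2, Pow(z, 2), Mul(-1, E)))
Add(-22300, Mul(Mul(-16, Function('b')(2, Pow(Add(-1, -1), Rational(1, 2)))), -7)) = Add(-22300, Mul(Mul(-16, Add(2, Pow(Pow(Add(-1, -1), Rational(1, 2)), 2), Mul(-1, 2))), -7)) = Add(-22300, Mul(Mul(-16, Add(2, Pow(Pow(-2, Rational(1, 2)), 2), -2)), -7)) = Add(-22300, Mul(Mul(-16, Add(2, Pow(Mul(I, Pow(2, Rational(1, 2))), 2), -2)), -7)) = Add(-22300, Mul(Mul(-16, Add(2, -2, -2)), -7)) = Add(-22300, Mul(Mul(-16, -2), -7)) = Add(-22300, Mul(32, -7)) = Add(-22300, -224) = -22524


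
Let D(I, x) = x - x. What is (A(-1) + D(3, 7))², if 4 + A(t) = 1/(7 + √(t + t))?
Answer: (-697*I + 216*√2)/(-47*I + 14*√2) ≈ 14.92 + 0.21423*I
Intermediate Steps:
A(t) = -4 + 1/(7 + √2*√t) (A(t) = -4 + 1/(7 + √(t + t)) = -4 + 1/(7 + √(2*t)) = -4 + 1/(7 + √2*√t))
D(I, x) = 0
(A(-1) + D(3, 7))² = ((-27 - 4*√2*√(-1))/(7 + √2*√(-1)) + 0)² = ((-27 - 4*√2*I)/(7 + √2*I) + 0)² = ((-27 - 4*I*√2)/(7 + I*√2) + 0)² = ((-27 - 4*I*√2)/(7 + I*√2))² = (-27 - 4*I*√2)²/(7 + I*√2)²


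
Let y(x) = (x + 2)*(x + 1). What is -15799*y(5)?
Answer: -663558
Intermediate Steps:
y(x) = (1 + x)*(2 + x) (y(x) = (2 + x)*(1 + x) = (1 + x)*(2 + x))
-15799*y(5) = -15799*(2 + 5² + 3*5) = -15799*(2 + 25 + 15) = -15799*42 = -663558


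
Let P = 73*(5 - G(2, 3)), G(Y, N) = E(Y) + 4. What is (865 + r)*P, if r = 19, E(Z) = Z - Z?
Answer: 64532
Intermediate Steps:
E(Z) = 0
G(Y, N) = 4 (G(Y, N) = 0 + 4 = 4)
P = 73 (P = 73*(5 - 1*4) = 73*(5 - 4) = 73*1 = 73)
(865 + r)*P = (865 + 19)*73 = 884*73 = 64532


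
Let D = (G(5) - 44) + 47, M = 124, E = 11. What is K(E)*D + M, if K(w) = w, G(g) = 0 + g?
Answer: 212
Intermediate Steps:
G(g) = g
D = 8 (D = (5 - 44) + 47 = -39 + 47 = 8)
K(E)*D + M = 11*8 + 124 = 88 + 124 = 212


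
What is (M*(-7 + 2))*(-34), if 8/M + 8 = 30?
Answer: 680/11 ≈ 61.818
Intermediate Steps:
M = 4/11 (M = 8/(-8 + 30) = 8/22 = 8*(1/22) = 4/11 ≈ 0.36364)
(M*(-7 + 2))*(-34) = (4*(-7 + 2)/11)*(-34) = ((4/11)*(-5))*(-34) = -20/11*(-34) = 680/11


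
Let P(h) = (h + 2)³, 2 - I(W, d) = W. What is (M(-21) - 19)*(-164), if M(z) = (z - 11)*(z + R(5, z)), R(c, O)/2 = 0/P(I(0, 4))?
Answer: -107092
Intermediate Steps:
I(W, d) = 2 - W
P(h) = (2 + h)³
R(c, O) = 0 (R(c, O) = 2*(0/((2 + (2 - 1*0))³)) = 2*(0/((2 + (2 + 0))³)) = 2*(0/((2 + 2)³)) = 2*(0/(4³)) = 2*(0/64) = 2*(0*(1/64)) = 2*0 = 0)
M(z) = z*(-11 + z) (M(z) = (z - 11)*(z + 0) = (-11 + z)*z = z*(-11 + z))
(M(-21) - 19)*(-164) = (-21*(-11 - 21) - 19)*(-164) = (-21*(-32) - 19)*(-164) = (672 - 19)*(-164) = 653*(-164) = -107092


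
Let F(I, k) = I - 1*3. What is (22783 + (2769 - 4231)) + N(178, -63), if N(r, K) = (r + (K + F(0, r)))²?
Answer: 33865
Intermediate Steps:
F(I, k) = -3 + I (F(I, k) = I - 3 = -3 + I)
N(r, K) = (-3 + K + r)² (N(r, K) = (r + (K + (-3 + 0)))² = (r + (K - 3))² = (r + (-3 + K))² = (-3 + K + r)²)
(22783 + (2769 - 4231)) + N(178, -63) = (22783 + (2769 - 4231)) + (-3 - 63 + 178)² = (22783 - 1462) + 112² = 21321 + 12544 = 33865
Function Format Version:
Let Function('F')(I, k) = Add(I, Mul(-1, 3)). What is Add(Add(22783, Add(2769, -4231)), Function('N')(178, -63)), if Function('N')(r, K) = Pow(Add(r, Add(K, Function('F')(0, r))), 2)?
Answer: 33865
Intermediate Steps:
Function('F')(I, k) = Add(-3, I) (Function('F')(I, k) = Add(I, -3) = Add(-3, I))
Function('N')(r, K) = Pow(Add(-3, K, r), 2) (Function('N')(r, K) = Pow(Add(r, Add(K, Add(-3, 0))), 2) = Pow(Add(r, Add(K, -3)), 2) = Pow(Add(r, Add(-3, K)), 2) = Pow(Add(-3, K, r), 2))
Add(Add(22783, Add(2769, -4231)), Function('N')(178, -63)) = Add(Add(22783, Add(2769, -4231)), Pow(Add(-3, -63, 178), 2)) = Add(Add(22783, -1462), Pow(112, 2)) = Add(21321, 12544) = 33865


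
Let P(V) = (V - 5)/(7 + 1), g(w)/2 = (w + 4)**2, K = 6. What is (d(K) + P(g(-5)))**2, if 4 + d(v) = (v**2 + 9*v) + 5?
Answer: 525625/64 ≈ 8212.9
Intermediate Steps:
g(w) = 2*(4 + w)**2 (g(w) = 2*(w + 4)**2 = 2*(4 + w)**2)
d(v) = 1 + v**2 + 9*v (d(v) = -4 + ((v**2 + 9*v) + 5) = -4 + (5 + v**2 + 9*v) = 1 + v**2 + 9*v)
P(V) = -5/8 + V/8 (P(V) = (-5 + V)/8 = (-5 + V)*(1/8) = -5/8 + V/8)
(d(K) + P(g(-5)))**2 = ((1 + 6**2 + 9*6) + (-5/8 + (2*(4 - 5)**2)/8))**2 = ((1 + 36 + 54) + (-5/8 + (2*(-1)**2)/8))**2 = (91 + (-5/8 + (2*1)/8))**2 = (91 + (-5/8 + (1/8)*2))**2 = (91 + (-5/8 + 1/4))**2 = (91 - 3/8)**2 = (725/8)**2 = 525625/64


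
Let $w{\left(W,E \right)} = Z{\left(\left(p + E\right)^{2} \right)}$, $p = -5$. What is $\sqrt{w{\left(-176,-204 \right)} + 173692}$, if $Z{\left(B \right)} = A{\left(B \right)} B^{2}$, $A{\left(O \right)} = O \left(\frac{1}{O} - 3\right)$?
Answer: $i \sqrt{250032035767270} \approx 1.5812 \cdot 10^{7} i$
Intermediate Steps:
$A{\left(O \right)} = O \left(-3 + \frac{1}{O}\right)$
$Z{\left(B \right)} = B^{2} \left(1 - 3 B\right)$ ($Z{\left(B \right)} = \left(1 - 3 B\right) B^{2} = B^{2} \left(1 - 3 B\right)$)
$w{\left(W,E \right)} = \left(-5 + E\right)^{4} \left(1 - 3 \left(-5 + E\right)^{2}\right)$ ($w{\left(W,E \right)} = \left(\left(-5 + E\right)^{2}\right)^{2} \left(1 - 3 \left(-5 + E\right)^{2}\right) = \left(-5 + E\right)^{4} \left(1 - 3 \left(-5 + E\right)^{2}\right)$)
$\sqrt{w{\left(-176,-204 \right)} + 173692} = \sqrt{\left(\left(-5 - 204\right)^{4} - 3 \left(-5 - 204\right)^{6}\right) + 173692} = \sqrt{\left(\left(-209\right)^{4} - 3 \left(-209\right)^{6}\right) + 173692} = \sqrt{\left(1908029761 - 250033943970723\right) + 173692} = \sqrt{-250032035940962 + 173692} = \sqrt{-250032035767270} = i \sqrt{250032035767270}$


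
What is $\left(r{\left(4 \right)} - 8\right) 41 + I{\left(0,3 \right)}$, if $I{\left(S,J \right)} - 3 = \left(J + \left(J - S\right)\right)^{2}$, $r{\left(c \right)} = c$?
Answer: $-125$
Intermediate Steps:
$I{\left(S,J \right)} = 3 + \left(- S + 2 J\right)^{2}$ ($I{\left(S,J \right)} = 3 + \left(J + \left(J - S\right)\right)^{2} = 3 + \left(- S + 2 J\right)^{2}$)
$\left(r{\left(4 \right)} - 8\right) 41 + I{\left(0,3 \right)} = \left(4 - 8\right) 41 + \left(3 + \left(\left(-1\right) 0 + 2 \cdot 3\right)^{2}\right) = \left(-4\right) 41 + \left(3 + \left(0 + 6\right)^{2}\right) = -164 + \left(3 + 6^{2}\right) = -164 + \left(3 + 36\right) = -164 + 39 = -125$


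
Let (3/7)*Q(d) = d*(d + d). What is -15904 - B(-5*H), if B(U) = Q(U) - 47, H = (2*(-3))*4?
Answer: -83057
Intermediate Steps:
H = -24 (H = -6*4 = -24)
Q(d) = 14*d²/3 (Q(d) = 7*(d*(d + d))/3 = 7*(d*(2*d))/3 = 7*(2*d²)/3 = 14*d²/3)
B(U) = -47 + 14*U²/3 (B(U) = 14*U²/3 - 47 = -47 + 14*U²/3)
-15904 - B(-5*H) = -15904 - (-47 + 14*(-5*(-24))²/3) = -15904 - (-47 + (14/3)*120²) = -15904 - (-47 + (14/3)*14400) = -15904 - (-47 + 67200) = -15904 - 1*67153 = -15904 - 67153 = -83057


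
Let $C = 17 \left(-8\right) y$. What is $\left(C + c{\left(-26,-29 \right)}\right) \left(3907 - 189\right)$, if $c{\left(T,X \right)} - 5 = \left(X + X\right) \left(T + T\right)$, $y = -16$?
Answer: $19322446$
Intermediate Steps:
$C = 2176$ ($C = 17 \left(-8\right) \left(-16\right) = \left(-136\right) \left(-16\right) = 2176$)
$c{\left(T,X \right)} = 5 + 4 T X$ ($c{\left(T,X \right)} = 5 + \left(X + X\right) \left(T + T\right) = 5 + 2 X 2 T = 5 + 4 T X$)
$\left(C + c{\left(-26,-29 \right)}\right) \left(3907 - 189\right) = \left(2176 + \left(5 + 4 \left(-26\right) \left(-29\right)\right)\right) \left(3907 - 189\right) = \left(2176 + \left(5 + 3016\right)\right) \left(3907 - 189\right) = \left(2176 + 3021\right) 3718 = 5197 \cdot 3718 = 19322446$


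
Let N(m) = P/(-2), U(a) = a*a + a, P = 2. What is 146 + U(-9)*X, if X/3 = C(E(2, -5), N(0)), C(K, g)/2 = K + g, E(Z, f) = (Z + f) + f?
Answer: -3742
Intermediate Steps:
U(a) = a + a² (U(a) = a² + a = a + a²)
E(Z, f) = Z + 2*f
N(m) = -1 (N(m) = 2/(-2) = 2*(-½) = -1)
C(K, g) = 2*K + 2*g (C(K, g) = 2*(K + g) = 2*K + 2*g)
X = -54 (X = 3*(2*(2 + 2*(-5)) + 2*(-1)) = 3*(2*(2 - 10) - 2) = 3*(2*(-8) - 2) = 3*(-16 - 2) = 3*(-18) = -54)
146 + U(-9)*X = 146 - 9*(1 - 9)*(-54) = 146 - 9*(-8)*(-54) = 146 + 72*(-54) = 146 - 3888 = -3742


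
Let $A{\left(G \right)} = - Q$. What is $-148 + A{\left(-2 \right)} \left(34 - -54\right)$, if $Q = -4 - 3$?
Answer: $468$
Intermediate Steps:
$Q = -7$
$A{\left(G \right)} = 7$ ($A{\left(G \right)} = \left(-1\right) \left(-7\right) = 7$)
$-148 + A{\left(-2 \right)} \left(34 - -54\right) = -148 + 7 \left(34 - -54\right) = -148 + 7 \left(34 + 54\right) = -148 + 7 \cdot 88 = -148 + 616 = 468$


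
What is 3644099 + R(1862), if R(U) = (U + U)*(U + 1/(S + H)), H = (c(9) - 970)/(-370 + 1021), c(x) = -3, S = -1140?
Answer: 1122969407401/106159 ≈ 1.0578e+7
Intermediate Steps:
H = -139/93 (H = (-3 - 970)/(-370 + 1021) = -973/651 = -973*1/651 = -139/93 ≈ -1.4946)
R(U) = 2*U*(-93/106159 + U) (R(U) = (U + U)*(U + 1/(-1140 - 139/93)) = (2*U)*(U + 1/(-106159/93)) = (2*U)*(U - 93/106159) = (2*U)*(-93/106159 + U) = 2*U*(-93/106159 + U))
3644099 + R(1862) = 3644099 + (2/106159)*1862*(-93 + 106159*1862) = 3644099 + (2/106159)*1862*(-93 + 197668058) = 3644099 + (2/106159)*1862*197667965 = 3644099 + 736115501660/106159 = 1122969407401/106159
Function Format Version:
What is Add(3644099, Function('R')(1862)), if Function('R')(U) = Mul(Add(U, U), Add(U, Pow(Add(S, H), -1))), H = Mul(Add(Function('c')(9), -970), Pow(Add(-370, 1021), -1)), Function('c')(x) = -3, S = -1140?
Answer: Rational(1122969407401, 106159) ≈ 1.0578e+7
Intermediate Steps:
H = Rational(-139, 93) (H = Mul(Add(-3, -970), Pow(Add(-370, 1021), -1)) = Mul(-973, Pow(651, -1)) = Mul(-973, Rational(1, 651)) = Rational(-139, 93) ≈ -1.4946)
Function('R')(U) = Mul(2, U, Add(Rational(-93, 106159), U)) (Function('R')(U) = Mul(Add(U, U), Add(U, Pow(Add(-1140, Rational(-139, 93)), -1))) = Mul(Mul(2, U), Add(U, Pow(Rational(-106159, 93), -1))) = Mul(Mul(2, U), Add(U, Rational(-93, 106159))) = Mul(Mul(2, U), Add(Rational(-93, 106159), U)) = Mul(2, U, Add(Rational(-93, 106159), U)))
Add(3644099, Function('R')(1862)) = Add(3644099, Mul(Rational(2, 106159), 1862, Add(-93, Mul(106159, 1862)))) = Add(3644099, Mul(Rational(2, 106159), 1862, Add(-93, 197668058))) = Add(3644099, Mul(Rational(2, 106159), 1862, 197667965)) = Add(3644099, Rational(736115501660, 106159)) = Rational(1122969407401, 106159)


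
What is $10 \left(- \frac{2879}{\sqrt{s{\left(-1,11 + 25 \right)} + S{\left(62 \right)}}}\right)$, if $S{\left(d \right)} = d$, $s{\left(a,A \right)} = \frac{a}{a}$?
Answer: $- \frac{28790 \sqrt{7}}{21} \approx -3627.2$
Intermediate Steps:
$s{\left(a,A \right)} = 1$
$10 \left(- \frac{2879}{\sqrt{s{\left(-1,11 + 25 \right)} + S{\left(62 \right)}}}\right) = 10 \left(- \frac{2879}{\sqrt{1 + 62}}\right) = 10 \left(- \frac{2879}{\sqrt{63}}\right) = 10 \left(- \frac{2879}{3 \sqrt{7}}\right) = 10 \left(- 2879 \frac{\sqrt{7}}{21}\right) = 10 \left(- \frac{2879 \sqrt{7}}{21}\right) = - \frac{28790 \sqrt{7}}{21}$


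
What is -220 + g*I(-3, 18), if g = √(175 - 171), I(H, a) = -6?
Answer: -232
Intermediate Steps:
g = 2 (g = √4 = 2)
-220 + g*I(-3, 18) = -220 + 2*(-6) = -220 - 12 = -232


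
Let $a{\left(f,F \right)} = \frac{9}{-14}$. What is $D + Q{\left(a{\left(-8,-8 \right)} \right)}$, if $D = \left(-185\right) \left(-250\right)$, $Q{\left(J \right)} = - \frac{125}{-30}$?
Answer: $\frac{277525}{6} \approx 46254.0$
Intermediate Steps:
$a{\left(f,F \right)} = - \frac{9}{14}$ ($a{\left(f,F \right)} = 9 \left(- \frac{1}{14}\right) = - \frac{9}{14}$)
$Q{\left(J \right)} = \frac{25}{6}$ ($Q{\left(J \right)} = \left(-125\right) \left(- \frac{1}{30}\right) = \frac{25}{6}$)
$D = 46250$
$D + Q{\left(a{\left(-8,-8 \right)} \right)} = 46250 + \frac{25}{6} = \frac{277525}{6}$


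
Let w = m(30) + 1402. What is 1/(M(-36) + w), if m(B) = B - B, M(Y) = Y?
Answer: 1/1366 ≈ 0.00073206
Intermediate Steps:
m(B) = 0
w = 1402 (w = 0 + 1402 = 1402)
1/(M(-36) + w) = 1/(-36 + 1402) = 1/1366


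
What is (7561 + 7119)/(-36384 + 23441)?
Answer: -14680/12943 ≈ -1.1342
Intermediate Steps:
(7561 + 7119)/(-36384 + 23441) = 14680/(-12943) = 14680*(-1/12943) = -14680/12943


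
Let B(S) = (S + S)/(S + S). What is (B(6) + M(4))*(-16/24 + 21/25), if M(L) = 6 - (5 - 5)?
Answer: 91/75 ≈ 1.2133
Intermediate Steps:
M(L) = 6 (M(L) = 6 - 1*0 = 6 + 0 = 6)
B(S) = 1 (B(S) = (2*S)/((2*S)) = (2*S)*(1/(2*S)) = 1)
(B(6) + M(4))*(-16/24 + 21/25) = (1 + 6)*(-16/24 + 21/25) = 7*(-16*1/24 + 21*(1/25)) = 7*(-2/3 + 21/25) = 7*(13/75) = 91/75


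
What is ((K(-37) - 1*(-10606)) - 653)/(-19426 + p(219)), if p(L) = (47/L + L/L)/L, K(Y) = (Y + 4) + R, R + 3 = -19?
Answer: -237358989/465845060 ≈ -0.50952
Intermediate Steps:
R = -22 (R = -3 - 19 = -22)
K(Y) = -18 + Y (K(Y) = (Y + 4) - 22 = (4 + Y) - 22 = -18 + Y)
p(L) = (1 + 47/L)/L (p(L) = (47/L + 1)/L = (1 + 47/L)/L)
((K(-37) - 1*(-10606)) - 653)/(-19426 + p(219)) = (((-18 - 37) - 1*(-10606)) - 653)/(-19426 + (47 + 219)/219²) = ((-55 + 10606) - 653)/(-19426 + (1/47961)*266) = (10551 - 653)/(-19426 + 266/47961) = 9898/(-931690120/47961) = 9898*(-47961/931690120) = -237358989/465845060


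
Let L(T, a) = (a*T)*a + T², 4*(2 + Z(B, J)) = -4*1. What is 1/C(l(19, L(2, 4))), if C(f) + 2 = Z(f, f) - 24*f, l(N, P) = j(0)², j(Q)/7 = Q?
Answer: -⅕ ≈ -0.20000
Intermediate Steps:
j(Q) = 7*Q
Z(B, J) = -3 (Z(B, J) = -2 + (-4*1)/4 = -2 + (¼)*(-4) = -2 - 1 = -3)
L(T, a) = T² + T*a² (L(T, a) = (T*a)*a + T² = T*a² + T² = T² + T*a²)
l(N, P) = 0 (l(N, P) = (7*0)² = 0² = 0)
C(f) = -5 - 24*f (C(f) = -2 + (-3 - 24*f) = -5 - 24*f)
1/C(l(19, L(2, 4))) = 1/(-5 - 24*0) = 1/(-5 + 0) = 1/(-5) = -⅕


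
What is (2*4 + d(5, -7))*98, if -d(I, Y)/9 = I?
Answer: -3626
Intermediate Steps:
d(I, Y) = -9*I
(2*4 + d(5, -7))*98 = (2*4 - 9*5)*98 = (8 - 45)*98 = -37*98 = -3626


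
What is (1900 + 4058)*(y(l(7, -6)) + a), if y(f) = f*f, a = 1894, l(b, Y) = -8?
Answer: 11665764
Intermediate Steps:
y(f) = f**2
(1900 + 4058)*(y(l(7, -6)) + a) = (1900 + 4058)*((-8)**2 + 1894) = 5958*(64 + 1894) = 5958*1958 = 11665764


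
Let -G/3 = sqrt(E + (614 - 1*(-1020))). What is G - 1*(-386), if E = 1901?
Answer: 386 - 3*sqrt(3535) ≈ 207.63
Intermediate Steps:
G = -3*sqrt(3535) (G = -3*sqrt(1901 + (614 - 1*(-1020))) = -3*sqrt(1901 + (614 + 1020)) = -3*sqrt(1901 + 1634) = -3*sqrt(3535) ≈ -178.37)
G - 1*(-386) = -3*sqrt(3535) - 1*(-386) = -3*sqrt(3535) + 386 = 386 - 3*sqrt(3535)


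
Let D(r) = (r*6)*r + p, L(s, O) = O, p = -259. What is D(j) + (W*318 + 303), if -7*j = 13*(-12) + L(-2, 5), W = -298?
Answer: -4504474/49 ≈ -91928.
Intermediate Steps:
j = 151/7 (j = -(13*(-12) + 5)/7 = -(-156 + 5)/7 = -⅐*(-151) = 151/7 ≈ 21.571)
D(r) = -259 + 6*r² (D(r) = (r*6)*r - 259 = (6*r)*r - 259 = 6*r² - 259 = -259 + 6*r²)
D(j) + (W*318 + 303) = (-259 + 6*(151/7)²) + (-298*318 + 303) = (-259 + 6*(22801/49)) + (-94764 + 303) = (-259 + 136806/49) - 94461 = 124115/49 - 94461 = -4504474/49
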